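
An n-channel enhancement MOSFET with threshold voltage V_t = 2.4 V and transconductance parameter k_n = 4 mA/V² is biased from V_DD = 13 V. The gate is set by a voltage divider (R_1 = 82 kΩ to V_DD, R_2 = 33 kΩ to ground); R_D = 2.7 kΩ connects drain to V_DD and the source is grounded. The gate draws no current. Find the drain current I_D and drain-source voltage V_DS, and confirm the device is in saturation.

I_D ≈ 3.5 mA, V_DS ≈ 3.4 V

V_G = V_DD·R_2/(R_1+R_2) = 13×33/115 = 3.73 V. With the source grounded, V_GS = V_G = 3.73 V.
Assume saturation: I_D = (k_n/2)(V_GS − V_t)² = (4/2)×(3.73 − 2.4)² = 2×1.33² = 3.54 mA.
V_DS = V_DD − I_D·R_D = 13 − 3.54×2.7 = 3.44 V.
Saturation requires V_DS ≥ V_GS − V_t = 1.33 V; 3.44 ≥ 1.33 ✓.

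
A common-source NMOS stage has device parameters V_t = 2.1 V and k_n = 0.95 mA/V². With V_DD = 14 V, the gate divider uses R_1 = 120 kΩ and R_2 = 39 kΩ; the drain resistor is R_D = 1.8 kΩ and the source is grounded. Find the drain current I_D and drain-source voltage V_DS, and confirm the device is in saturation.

I_D ≈ 0.85 mA, V_DS ≈ 12 V

V_G = V_DD·R_2/(R_1+R_2) = 14×39/159 = 3.43 V. With the source grounded, V_GS = V_G = 3.43 V.
Assume saturation: I_D = (k_n/2)(V_GS − V_t)² = (0.95/2)×(3.43 − 2.1)² = 0.475×1.33² = 0.845 mA.
V_DS = V_DD − I_D·R_D = 14 − 0.845×1.8 = 12.5 V.
Saturation requires V_DS ≥ V_GS − V_t = 1.33 V; 12.5 ≥ 1.33 ✓.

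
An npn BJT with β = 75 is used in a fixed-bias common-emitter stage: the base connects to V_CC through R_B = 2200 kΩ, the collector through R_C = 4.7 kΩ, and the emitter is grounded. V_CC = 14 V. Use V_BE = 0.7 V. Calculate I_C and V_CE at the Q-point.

Base loop: V_CC = I_B·R_B + V_BE, so I_B = (14 − 0.7)/2200 kΩ = 0.00605 mA.
In the active region I_C = β·I_B = 75 × 0.00605 = 0.453 mA.
Collector loop: V_CE = V_CC − I_C·R_C = 14 − 0.453×4.7 = 11.9 V.
Since V_CE = 11.9 V > V_CE(sat) ≈ 0.2 V, the transistor is in the active region as assumed.

I_C ≈ 0.45 mA, V_CE ≈ 12 V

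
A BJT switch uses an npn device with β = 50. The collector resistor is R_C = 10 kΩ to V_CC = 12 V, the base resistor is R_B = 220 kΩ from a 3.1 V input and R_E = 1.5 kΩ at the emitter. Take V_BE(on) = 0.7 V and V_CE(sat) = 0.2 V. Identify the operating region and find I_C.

Assume active. Base-emitter loop: I_B = (V_BB − V_BE)/(R_B + (β+1)R_E) = (3.1 − 0.7)/(220 + 51×1.5) = 0.00809 mA.
I_C = β·I_B = 50×0.00809 = 0.405 mA.
V_CE = V_CC − I_C·R_C − I_E·R_E = 12 − 0.405×10 − 0.413×1.5 = 7.33 V > V_CE(sat), so the active-region assumption holds.

active; I_C ≈ 0.4 mA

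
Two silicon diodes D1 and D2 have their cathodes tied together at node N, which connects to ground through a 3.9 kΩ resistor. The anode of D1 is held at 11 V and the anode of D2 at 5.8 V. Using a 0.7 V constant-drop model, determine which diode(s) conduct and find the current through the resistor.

Assume both conduct. Then node N would need to be at both 11−0.7 = 10.3 V and 5.8−0.7 = 5.1 V, which is impossible.
Assume only D1 conducts: V_N = 11 − 0.7 = 10.3 V, so I_R = 10.3/3.9 = 2.64 mA.
Check D2: its anode-to-cathode voltage is 5.8 − 10.3 = -4.5 V < 0.7 V, so it is off. The assumption is consistent.

Only D1 conducts; I_R ≈ 2.6 mA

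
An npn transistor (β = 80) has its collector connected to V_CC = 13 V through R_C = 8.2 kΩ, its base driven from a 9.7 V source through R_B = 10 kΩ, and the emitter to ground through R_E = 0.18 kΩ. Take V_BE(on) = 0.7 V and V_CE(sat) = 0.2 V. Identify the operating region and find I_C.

Assume active: I_B = (9.7 − 0.7)/(10 + 81×0.18) = 0.366 mA, I_C = β·I_B = 29.3 mA.
Then V_CE = 13 − 29.3×8.2 − 29.7×0.18 = -233 V < 0.2 V — the active assumption fails.
Re-solve with V_CE = 0.2 V. KCL at the emitter: V_E/R_E = (V_BB−0.7−V_E)/R_B + (V_CC−0.2−V_E)/R_C, giving V_E = 0.426 V.
I_C = (V_CC − 0.2 − V_E)/R_C = (12.8 − 0.426)/8.2 = 1.51 mA.
Check: I_B = (9 − 0.426)/10 = 0.857 mA, and β·I_B = 68.6 mA > I_C, confirming saturation.

saturation; I_C ≈ 1.5 mA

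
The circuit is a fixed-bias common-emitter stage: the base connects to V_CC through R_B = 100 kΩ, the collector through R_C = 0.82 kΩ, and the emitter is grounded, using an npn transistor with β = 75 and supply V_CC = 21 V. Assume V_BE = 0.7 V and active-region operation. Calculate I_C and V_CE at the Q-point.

I_C ≈ 15 mA, V_CE ≈ 8.5 V

Base loop: V_CC = I_B·R_B + V_BE, so I_B = (21 − 0.7)/100 kΩ = 0.203 mA.
In the active region I_C = β·I_B = 75 × 0.203 = 15.2 mA.
Collector loop: V_CE = V_CC − I_C·R_C = 21 − 15.2×0.82 = 8.52 V.
Since V_CE = 8.52 V > V_CE(sat) ≈ 0.2 V, the transistor is in the active region as assumed.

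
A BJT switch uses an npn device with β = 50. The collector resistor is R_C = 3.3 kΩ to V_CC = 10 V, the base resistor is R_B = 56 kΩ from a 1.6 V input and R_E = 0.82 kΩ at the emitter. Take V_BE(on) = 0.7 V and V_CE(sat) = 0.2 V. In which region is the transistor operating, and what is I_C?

Assume active. Base-emitter loop: I_B = (V_BB − V_BE)/(R_B + (β+1)R_E) = (1.6 − 0.7)/(56 + 51×0.82) = 0.0092 mA.
I_C = β·I_B = 50×0.0092 = 0.46 mA.
V_CE = V_CC − I_C·R_C − I_E·R_E = 10 − 0.46×3.3 − 0.469×0.82 = 8.1 V > V_CE(sat), so the active-region assumption holds.

active; I_C ≈ 0.46 mA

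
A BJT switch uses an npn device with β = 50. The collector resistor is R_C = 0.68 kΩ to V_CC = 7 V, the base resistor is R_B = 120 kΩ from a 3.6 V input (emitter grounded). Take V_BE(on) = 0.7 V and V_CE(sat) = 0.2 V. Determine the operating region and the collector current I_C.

active; I_C ≈ 1.2 mA

Assume active. Base-emitter loop: I_B = (V_BB − V_BE)/R_B = (3.6 − 0.7)/120 = 0.0242 mA.
I_C = β·I_B = 50×0.0242 = 1.21 mA.
V_CE = V_CC − I_C·R_C = 7 − 1.21×0.68 = 6.18 V > V_CE(sat), so the active-region assumption holds.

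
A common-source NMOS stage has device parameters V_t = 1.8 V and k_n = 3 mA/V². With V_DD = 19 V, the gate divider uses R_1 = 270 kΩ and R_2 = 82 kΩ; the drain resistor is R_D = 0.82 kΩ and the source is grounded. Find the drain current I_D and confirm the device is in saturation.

I_D ≈ 10 mA

V_G = V_DD·R_2/(R_1+R_2) = 19×82/352 = 4.43 V. With the source grounded, V_GS = V_G = 4.43 V.
Assume saturation: I_D = (k_n/2)(V_GS − V_t)² = (3/2)×(4.43 − 1.8)² = 1.5×2.63² = 10.3 mA.
V_DS = V_DD − I_D·R_D = 19 − 10.3×0.82 = 10.5 V.
Saturation requires V_DS ≥ V_GS − V_t = 2.63 V; 10.5 ≥ 2.63 ✓.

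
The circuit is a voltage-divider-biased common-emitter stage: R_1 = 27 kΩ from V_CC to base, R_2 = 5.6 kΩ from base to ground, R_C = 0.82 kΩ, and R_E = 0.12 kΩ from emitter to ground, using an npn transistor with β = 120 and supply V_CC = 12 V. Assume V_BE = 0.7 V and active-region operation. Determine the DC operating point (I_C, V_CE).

Thevenize the base divider: V_Th = V_CC·R_2/(R_1+R_2) = 12×5.6/32.6 = 2.06 V, R_Th = R_1‖R_2 = 4.64 kΩ.
Base-emitter loop: V_Th = I_B·R_Th + V_BE + (β+1)I_B·R_E, so I_B = (2.06 − 0.7) / (4.64 + 121×0.12) = 0.0711 mA.
I_C = β·I_B = 120×0.0711 = 8.53 mA, and I_E = (β+1)I_B = 8.6 mA.
V_CE = V_CC − I_C·R_C − I_E·R_E = 12 − 8.53×0.82 − 8.6×0.12 = 3.98 V.
V_CE = 3.98 V > 0.2 V confirms active-region operation.

I_C ≈ 8.5 mA, V_CE ≈ 4 V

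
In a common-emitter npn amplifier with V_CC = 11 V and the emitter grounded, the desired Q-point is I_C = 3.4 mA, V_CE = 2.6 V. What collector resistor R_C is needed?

R_C ≈ 2.5 kΩ

Collector loop: V_CC = I_C·R_C + V_CE.
R_C = (V_CC − V_CE)/I_C = (11 − 2.6)/3.4 = 2.47 kΩ.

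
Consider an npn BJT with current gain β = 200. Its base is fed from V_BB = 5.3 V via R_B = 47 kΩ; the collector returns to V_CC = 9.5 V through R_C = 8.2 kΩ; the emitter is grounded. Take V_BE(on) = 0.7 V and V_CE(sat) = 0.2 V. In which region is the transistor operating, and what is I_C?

saturation; I_C ≈ 1.1 mA

Assume active: I_B = (5.3 − 0.7)/47 = 0.0979 mA, giving I_C = β·I_B = 19.6 mA.
But then V_CE = 9.5 − 19.6×8.2 = -151 V < V_CE(sat) = 0.2 V — impossible in the active region.
So the transistor is saturated. With V_CE = 0.2 V, I_C = (V_CC − 0.2)/R_C = 9.3/8.2 = 1.13 mA.
Check: β·I_B = 19.6 mA > I_C = 1.13 mA, confirming saturation.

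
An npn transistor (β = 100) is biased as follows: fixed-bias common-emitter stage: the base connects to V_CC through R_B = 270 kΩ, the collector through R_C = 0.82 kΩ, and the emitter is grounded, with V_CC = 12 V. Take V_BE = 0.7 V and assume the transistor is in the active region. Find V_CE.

V_CE ≈ 8.6 V

Base loop: V_CC = I_B·R_B + V_BE, so I_B = (12 − 0.7)/270 kΩ = 0.0419 mA.
In the active region I_C = β·I_B = 100 × 0.0419 = 4.19 mA.
Collector loop: V_CE = V_CC − I_C·R_C = 12 − 4.19×0.82 = 8.57 V.
Since V_CE = 8.57 V > V_CE(sat) ≈ 0.2 V, the transistor is in the active region as assumed.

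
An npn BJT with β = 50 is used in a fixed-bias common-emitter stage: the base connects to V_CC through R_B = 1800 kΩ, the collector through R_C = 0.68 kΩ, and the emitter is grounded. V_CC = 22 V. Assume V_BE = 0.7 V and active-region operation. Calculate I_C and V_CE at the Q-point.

Base loop: V_CC = I_B·R_B + V_BE, so I_B = (22 − 0.7)/1800 kΩ = 0.0118 mA.
In the active region I_C = β·I_B = 50 × 0.0118 = 0.592 mA.
Collector loop: V_CE = V_CC − I_C·R_C = 22 − 0.592×0.68 = 21.6 V.
Since V_CE = 21.6 V > V_CE(sat) ≈ 0.2 V, the transistor is in the active region as assumed.

I_C ≈ 0.59 mA, V_CE ≈ 22 V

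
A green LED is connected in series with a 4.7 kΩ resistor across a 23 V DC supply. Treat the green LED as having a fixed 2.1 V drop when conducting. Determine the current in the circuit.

I ≈ 4.4 mA

KVL around the loop: 23 = V_D + I·R = 2.1 + I × 4.7 kΩ.
So I = (23 − 2.1) / 4.7 kΩ = 20.9 / 4.7 = 4.45 mA.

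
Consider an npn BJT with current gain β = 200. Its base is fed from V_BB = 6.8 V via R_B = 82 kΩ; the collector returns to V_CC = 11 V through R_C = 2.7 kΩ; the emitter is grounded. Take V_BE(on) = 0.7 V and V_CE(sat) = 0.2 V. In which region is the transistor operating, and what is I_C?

Assume active: I_B = (6.8 − 0.7)/82 = 0.0744 mA, giving I_C = β·I_B = 14.9 mA.
But then V_CE = 11 − 14.9×2.7 = -29.2 V < V_CE(sat) = 0.2 V — impossible in the active region.
So the transistor is saturated. With V_CE = 0.2 V, I_C = (V_CC − 0.2)/R_C = 10.8/2.7 = 4 mA.
Check: β·I_B = 14.9 mA > I_C = 4 mA, confirming saturation.

saturation; I_C ≈ 4 mA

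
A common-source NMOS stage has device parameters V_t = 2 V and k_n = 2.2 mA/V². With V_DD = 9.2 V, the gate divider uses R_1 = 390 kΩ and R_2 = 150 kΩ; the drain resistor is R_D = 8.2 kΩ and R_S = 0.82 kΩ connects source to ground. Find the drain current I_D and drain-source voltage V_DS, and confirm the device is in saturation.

I_D ≈ 0.18 mA, V_DS ≈ 7.6 V

V_G = V_DD·R_2/(R_1+R_2) = 9.2×150/540 = 2.56 V.
Assume saturation: I_D = (k_n/2)(V_GS − V_t)² with V_GS = V_G − I_D·R_S = 2.56 − 0.82·I_D.
Substituting gives 0.74·I_D² − 2·I_D + 0.34 = 0, with roots I_D = 0.182 or 2.53 mA.
The root I_D = 2.53 mA gives V_GS = 0.485 V ≤ V_t, so take I_D = 0.182 mA.
Then V_GS = 2.41 V and V_DS = V_DD − I_D(R_D+R_S) = 9.2 − 0.182×9.02 = 7.56 V.
Saturation requires V_DS ≥ V_GS − V_t = 0.407 V; 7.56 ≥ 0.407 ✓.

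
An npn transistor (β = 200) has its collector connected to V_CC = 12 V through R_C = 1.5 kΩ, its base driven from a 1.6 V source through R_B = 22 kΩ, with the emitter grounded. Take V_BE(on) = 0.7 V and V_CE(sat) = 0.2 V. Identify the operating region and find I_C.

Assume active: I_B = (1.6 − 0.7)/22 = 0.0409 mA, giving I_C = β·I_B = 8.18 mA.
But then V_CE = 12 − 8.18×1.5 = -0.273 V < V_CE(sat) = 0.2 V — impossible in the active region.
So the transistor is saturated. With V_CE = 0.2 V, I_C = (V_CC − 0.2)/R_C = 11.8/1.5 = 7.87 mA.
Check: β·I_B = 8.18 mA > I_C = 7.87 mA, confirming saturation.

saturation; I_C ≈ 7.9 mA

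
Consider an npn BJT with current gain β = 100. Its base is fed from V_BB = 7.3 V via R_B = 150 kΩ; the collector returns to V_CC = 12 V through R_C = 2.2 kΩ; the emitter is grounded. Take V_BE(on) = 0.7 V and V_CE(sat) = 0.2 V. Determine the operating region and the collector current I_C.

Assume active. Base-emitter loop: I_B = (V_BB − V_BE)/R_B = (7.3 − 0.7)/150 = 0.044 mA.
I_C = β·I_B = 100×0.044 = 4.4 mA.
V_CE = V_CC − I_C·R_C = 12 − 4.4×2.2 = 2.32 V > V_CE(sat), so the active-region assumption holds.

active; I_C ≈ 4.4 mA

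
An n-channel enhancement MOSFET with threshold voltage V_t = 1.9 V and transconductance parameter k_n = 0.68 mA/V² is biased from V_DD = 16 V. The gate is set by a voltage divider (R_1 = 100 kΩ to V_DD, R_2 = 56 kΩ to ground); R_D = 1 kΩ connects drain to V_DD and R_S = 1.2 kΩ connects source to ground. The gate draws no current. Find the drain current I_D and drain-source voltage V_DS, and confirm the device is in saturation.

I_D ≈ 1.5 mA, V_DS ≈ 13 V

V_G = V_DD·R_2/(R_1+R_2) = 16×56/156 = 5.74 V.
Assume saturation: I_D = (k_n/2)(V_GS − V_t)² with V_GS = V_G − I_D·R_S = 5.74 − 1.2·I_D.
Substituting gives 0.49·I_D² − 4.14·I_D + 5.02 = 0, with roots I_D = 1.47 or 6.98 mA.
The root I_D = 6.98 mA gives V_GS = -2.63 V ≤ V_t, so take I_D = 1.47 mA.
Then V_GS = 3.98 V and V_DS = V_DD − I_D(R_D+R_S) = 16 − 1.47×2.2 = 12.8 V.
Saturation requires V_DS ≥ V_GS − V_t = 2.08 V; 12.8 ≥ 2.08 ✓.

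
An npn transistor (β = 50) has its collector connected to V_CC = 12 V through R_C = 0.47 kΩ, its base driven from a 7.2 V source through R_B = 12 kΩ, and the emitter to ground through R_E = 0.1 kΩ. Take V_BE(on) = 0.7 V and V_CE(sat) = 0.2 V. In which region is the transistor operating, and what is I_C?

active; I_C ≈ 19 mA

Assume active. Base-emitter loop: I_B = (V_BB − V_BE)/(R_B + (β+1)R_E) = (7.2 − 0.7)/(12 + 51×0.1) = 0.38 mA.
I_C = β·I_B = 50×0.38 = 19 mA.
V_CE = V_CC − I_C·R_C − I_E·R_E = 12 − 19×0.47 − 19.4×0.1 = 1.13 V > V_CE(sat), so the active-region assumption holds.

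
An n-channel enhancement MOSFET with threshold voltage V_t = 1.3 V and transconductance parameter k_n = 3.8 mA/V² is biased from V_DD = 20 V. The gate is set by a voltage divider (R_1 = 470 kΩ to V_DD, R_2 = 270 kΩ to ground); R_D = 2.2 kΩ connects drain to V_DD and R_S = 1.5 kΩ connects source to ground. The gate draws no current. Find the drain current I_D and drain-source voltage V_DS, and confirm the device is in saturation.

I_D ≈ 3.1 mA, V_DS ≈ 8.4 V

V_G = V_DD·R_2/(R_1+R_2) = 20×270/740 = 7.3 V.
Assume saturation: I_D = (k_n/2)(V_GS − V_t)² with V_GS = V_G − I_D·R_S = 7.3 − 1.5·I_D.
Substituting gives 4.27·I_D² − 35.2·I_D + 68.3 = 0, with roots I_D = 3.14 or 5.09 mA.
The root I_D = 5.09 mA gives V_GS = -0.337 V ≤ V_t, so take I_D = 3.14 mA.
Then V_GS = 2.59 V and V_DS = V_DD − I_D(R_D+R_S) = 20 − 3.14×3.7 = 8.38 V.
Saturation requires V_DS ≥ V_GS − V_t = 1.29 V; 8.38 ≥ 1.29 ✓.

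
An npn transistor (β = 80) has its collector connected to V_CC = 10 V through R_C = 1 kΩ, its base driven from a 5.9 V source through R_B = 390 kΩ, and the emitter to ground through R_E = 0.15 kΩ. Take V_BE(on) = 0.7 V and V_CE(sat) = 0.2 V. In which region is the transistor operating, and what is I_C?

active; I_C ≈ 1 mA

Assume active. Base-emitter loop: I_B = (V_BB − V_BE)/(R_B + (β+1)R_E) = (5.9 − 0.7)/(390 + 81×0.15) = 0.0129 mA.
I_C = β·I_B = 80×0.0129 = 1.03 mA.
V_CE = V_CC − I_C·R_C − I_E·R_E = 10 − 1.03×1 − 1.05×0.15 = 8.81 V > V_CE(sat), so the active-region assumption holds.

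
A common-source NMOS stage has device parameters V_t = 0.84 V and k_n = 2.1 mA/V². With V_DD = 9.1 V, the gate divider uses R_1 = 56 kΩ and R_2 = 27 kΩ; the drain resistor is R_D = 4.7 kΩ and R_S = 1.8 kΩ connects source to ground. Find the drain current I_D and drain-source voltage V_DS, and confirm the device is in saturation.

V_G = V_DD·R_2/(R_1+R_2) = 9.1×27/83 = 2.96 V.
Assume saturation: I_D = (k_n/2)(V_GS − V_t)² with V_GS = V_G − I_D·R_S = 2.96 − 1.8·I_D.
Substituting gives 3.4·I_D² − 9.01·I_D + 4.72 = 0, with roots I_D = 0.718 or 1.93 mA.
The root I_D = 1.93 mA gives V_GS = -0.516 V ≤ V_t, so take I_D = 0.718 mA.
Then V_GS = 1.67 V and V_DS = V_DD − I_D(R_D+R_S) = 9.1 − 0.718×6.5 = 4.43 V.
Saturation requires V_DS ≥ V_GS − V_t = 0.827 V; 4.43 ≥ 0.827 ✓.

I_D ≈ 0.72 mA, V_DS ≈ 4.4 V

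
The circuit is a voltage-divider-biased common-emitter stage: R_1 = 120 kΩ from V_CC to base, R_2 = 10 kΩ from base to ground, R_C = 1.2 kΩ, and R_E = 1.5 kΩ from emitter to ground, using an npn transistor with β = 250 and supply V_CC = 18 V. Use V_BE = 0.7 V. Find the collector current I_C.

I_C ≈ 0.44 mA

Thevenize the base divider: V_Th = V_CC·R_2/(R_1+R_2) = 18×10/130 = 1.38 V, R_Th = R_1‖R_2 = 9.23 kΩ.
Base-emitter loop: V_Th = I_B·R_Th + V_BE + (β+1)I_B·R_E, so I_B = (1.38 − 0.7) / (9.23 + 251×1.5) = 0.00177 mA.
I_C = β·I_B = 250×0.00177 = 0.444 mA, and I_E = (β+1)I_B = 0.445 mA.
V_CE = V_CC − I_C·R_C − I_E·R_E = 18 − 0.444×1.2 − 0.445×1.5 = 16.8 V.
V_CE = 16.8 V > 0.2 V confirms active-region operation.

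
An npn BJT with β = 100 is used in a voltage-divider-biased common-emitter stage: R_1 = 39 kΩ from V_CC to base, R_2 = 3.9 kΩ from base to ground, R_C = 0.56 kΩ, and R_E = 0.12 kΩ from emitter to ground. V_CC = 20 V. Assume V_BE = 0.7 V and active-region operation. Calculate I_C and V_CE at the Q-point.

I_C ≈ 7.1 mA, V_CE ≈ 15 V

Thevenize the base divider: V_Th = V_CC·R_2/(R_1+R_2) = 20×3.9/42.9 = 1.82 V, R_Th = R_1‖R_2 = 3.55 kΩ.
Base-emitter loop: V_Th = I_B·R_Th + V_BE + (β+1)I_B·R_E, so I_B = (1.82 − 0.7) / (3.55 + 101×0.12) = 0.0714 mA.
I_C = β·I_B = 100×0.0714 = 7.14 mA, and I_E = (β+1)I_B = 7.21 mA.
V_CE = V_CC − I_C·R_C − I_E·R_E = 20 − 7.14×0.56 − 7.21×0.12 = 15.1 V.
V_CE = 15.1 V > 0.2 V confirms active-region operation.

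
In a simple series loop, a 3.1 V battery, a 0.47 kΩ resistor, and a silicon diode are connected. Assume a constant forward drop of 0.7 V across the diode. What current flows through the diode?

KVL around the loop: 3.1 = V_D + I·R = 0.7 + I × 0.47 kΩ.
So I = (3.1 − 0.7) / 0.47 kΩ = 2.4 / 0.47 = 5.11 mA.

I ≈ 5.1 mA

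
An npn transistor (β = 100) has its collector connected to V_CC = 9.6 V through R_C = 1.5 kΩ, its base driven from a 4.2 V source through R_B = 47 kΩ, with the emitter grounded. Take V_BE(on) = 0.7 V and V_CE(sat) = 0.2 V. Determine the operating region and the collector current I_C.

saturation; I_C ≈ 6.3 mA

Assume active: I_B = (4.2 − 0.7)/47 = 0.0745 mA, giving I_C = β·I_B = 7.45 mA.
But then V_CE = 9.6 − 7.45×1.5 = -1.57 V < V_CE(sat) = 0.2 V — impossible in the active region.
So the transistor is saturated. With V_CE = 0.2 V, I_C = (V_CC − 0.2)/R_C = 9.4/1.5 = 6.27 mA.
Check: β·I_B = 7.45 mA > I_C = 6.27 mA, confirming saturation.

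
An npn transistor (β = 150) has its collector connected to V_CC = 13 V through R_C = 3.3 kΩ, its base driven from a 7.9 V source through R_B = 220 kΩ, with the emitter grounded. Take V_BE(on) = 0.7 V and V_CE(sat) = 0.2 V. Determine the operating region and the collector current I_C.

Assume active: I_B = (7.9 − 0.7)/220 = 0.0327 mA, giving I_C = β·I_B = 4.91 mA.
But then V_CE = 13 − 4.91×3.3 = -3.2 V < V_CE(sat) = 0.2 V — impossible in the active region.
So the transistor is saturated. With V_CE = 0.2 V, I_C = (V_CC − 0.2)/R_C = 12.8/3.3 = 3.88 mA.
Check: β·I_B = 4.91 mA > I_C = 3.88 mA, confirming saturation.

saturation; I_C ≈ 3.9 mA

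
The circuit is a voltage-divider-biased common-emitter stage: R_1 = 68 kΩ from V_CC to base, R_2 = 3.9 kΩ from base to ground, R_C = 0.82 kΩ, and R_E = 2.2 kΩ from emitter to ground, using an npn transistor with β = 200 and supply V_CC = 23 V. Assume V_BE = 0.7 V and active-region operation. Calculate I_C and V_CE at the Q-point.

I_C ≈ 0.25 mA, V_CE ≈ 22 V

Thevenize the base divider: V_Th = V_CC·R_2/(R_1+R_2) = 23×3.9/71.9 = 1.25 V, R_Th = R_1‖R_2 = 3.69 kΩ.
Base-emitter loop: V_Th = I_B·R_Th + V_BE + (β+1)I_B·R_E, so I_B = (1.25 − 0.7) / (3.69 + 201×2.2) = 0.00123 mA.
I_C = β·I_B = 200×0.00123 = 0.246 mA, and I_E = (β+1)I_B = 0.247 mA.
V_CE = V_CC − I_C·R_C − I_E·R_E = 23 − 0.246×0.82 − 0.247×2.2 = 22.3 V.
V_CE = 22.3 V > 0.2 V confirms active-region operation.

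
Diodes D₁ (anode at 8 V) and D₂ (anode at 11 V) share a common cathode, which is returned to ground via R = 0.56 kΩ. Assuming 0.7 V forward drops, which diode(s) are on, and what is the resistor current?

Assume both conduct. Then node N would need to be at both 8−0.7 = 7.3 V and 11−0.7 = 10.3 V, which is impossible.
Assume only D₂ conducts: V_N = 11 − 0.7 = 10.3 V, so I_R = 10.3/0.56 = 18.4 mA.
Check D₁: its anode-to-cathode voltage is 8 − 10.3 = -2.3 V < 0.7 V, so it is off. The assumption is consistent.

Only D₂ conducts; I_R ≈ 18 mA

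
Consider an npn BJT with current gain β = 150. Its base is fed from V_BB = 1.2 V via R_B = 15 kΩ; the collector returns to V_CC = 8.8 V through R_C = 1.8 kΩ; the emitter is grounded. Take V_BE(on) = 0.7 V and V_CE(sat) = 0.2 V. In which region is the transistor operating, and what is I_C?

saturation; I_C ≈ 4.8 mA

Assume active: I_B = (1.2 − 0.7)/15 = 0.0333 mA, giving I_C = β·I_B = 5 mA.
But then V_CE = 8.8 − 5×1.8 = -0.2 V < V_CE(sat) = 0.2 V — impossible in the active region.
So the transistor is saturated. With V_CE = 0.2 V, I_C = (V_CC − 0.2)/R_C = 8.6/1.8 = 4.78 mA.
Check: β·I_B = 5 mA > I_C = 4.78 mA, confirming saturation.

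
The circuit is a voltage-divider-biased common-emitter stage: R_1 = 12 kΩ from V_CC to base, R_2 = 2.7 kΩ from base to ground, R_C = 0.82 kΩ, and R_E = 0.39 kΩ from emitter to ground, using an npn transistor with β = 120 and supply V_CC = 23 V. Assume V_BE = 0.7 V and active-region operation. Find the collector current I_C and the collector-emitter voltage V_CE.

I_C ≈ 8.6 mA, V_CE ≈ 13 V

Thevenize the base divider: V_Th = V_CC·R_2/(R_1+R_2) = 23×2.7/14.7 = 4.22 V, R_Th = R_1‖R_2 = 2.2 kΩ.
Base-emitter loop: V_Th = I_B·R_Th + V_BE + (β+1)I_B·R_E, so I_B = (4.22 − 0.7) / (2.2 + 121×0.39) = 0.0714 mA.
I_C = β·I_B = 120×0.0714 = 8.56 mA, and I_E = (β+1)I_B = 8.63 mA.
V_CE = V_CC − I_C·R_C − I_E·R_E = 23 − 8.56×0.82 − 8.63×0.39 = 12.6 V.
V_CE = 12.6 V > 0.2 V confirms active-region operation.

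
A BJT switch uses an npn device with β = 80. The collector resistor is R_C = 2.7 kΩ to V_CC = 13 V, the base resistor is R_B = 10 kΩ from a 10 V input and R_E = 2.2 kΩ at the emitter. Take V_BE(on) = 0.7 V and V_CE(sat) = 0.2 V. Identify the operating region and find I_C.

Assume active: I_B = (10 − 0.7)/(10 + 81×2.2) = 0.0494 mA, I_C = β·I_B = 3.95 mA.
Then V_CE = 13 − 3.95×2.7 − 4×2.2 = -6.48 V < 0.2 V — the active assumption fails.
Re-solve with V_CE = 0.2 V. KCL at the emitter: V_E/R_E = (V_BB−0.7−V_E)/R_B + (V_CC−0.2−V_E)/R_C, giving V_E = 6.13 V.
I_C = (V_CC − 0.2 − V_E)/R_C = (12.8 − 6.13)/2.7 = 2.47 mA.
Check: I_B = (9.3 − 6.13)/10 = 0.317 mA, and β·I_B = 25.4 mA > I_C, confirming saturation.

saturation; I_C ≈ 2.5 mA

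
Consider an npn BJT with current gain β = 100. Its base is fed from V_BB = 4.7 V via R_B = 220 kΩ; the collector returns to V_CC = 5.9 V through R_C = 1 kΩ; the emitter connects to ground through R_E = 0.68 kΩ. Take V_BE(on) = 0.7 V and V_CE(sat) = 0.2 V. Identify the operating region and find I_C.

Assume active. Base-emitter loop: I_B = (V_BB − V_BE)/(R_B + (β+1)R_E) = (4.7 − 0.7)/(220 + 101×0.68) = 0.0139 mA.
I_C = β·I_B = 100×0.0139 = 1.39 mA.
V_CE = V_CC − I_C·R_C − I_E·R_E = 5.9 − 1.39×1 − 1.4×0.68 = 3.56 V > V_CE(sat), so the active-region assumption holds.

active; I_C ≈ 1.4 mA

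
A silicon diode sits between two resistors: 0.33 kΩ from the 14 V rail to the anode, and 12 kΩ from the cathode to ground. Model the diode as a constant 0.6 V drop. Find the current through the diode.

The two resistors are in series with the diode, so KVL gives 14 = I·0.33 + 0.6 + I·12.
I = (14 − 0.6) / (0.33 + 12) kΩ = 13.4 / 12.3 = 1.09 mA.

I ≈ 1.1 mA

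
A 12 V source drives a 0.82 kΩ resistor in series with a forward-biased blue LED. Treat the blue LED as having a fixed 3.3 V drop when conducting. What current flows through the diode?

KVL around the loop: 12 = V_D + I·R = 3.3 + I × 0.82 kΩ.
So I = (12 − 3.3) / 0.82 kΩ = 8.7 / 0.82 = 10.6 mA.

I ≈ 11 mA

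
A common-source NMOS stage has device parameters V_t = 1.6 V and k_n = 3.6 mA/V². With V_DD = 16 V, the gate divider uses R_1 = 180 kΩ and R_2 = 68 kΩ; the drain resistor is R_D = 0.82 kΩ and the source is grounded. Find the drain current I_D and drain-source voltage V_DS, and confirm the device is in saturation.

I_D ≈ 14 mA, V_DS ≈ 4.5 V

V_G = V_DD·R_2/(R_1+R_2) = 16×68/248 = 4.39 V. With the source grounded, V_GS = V_G = 4.39 V.
Assume saturation: I_D = (k_n/2)(V_GS − V_t)² = (3.6/2)×(4.39 − 1.6)² = 1.8×2.79² = 14 mA.
V_DS = V_DD − I_D·R_D = 16 − 14×0.82 = 4.53 V.
Saturation requires V_DS ≥ V_GS − V_t = 2.79 V; 4.53 ≥ 2.79 ✓.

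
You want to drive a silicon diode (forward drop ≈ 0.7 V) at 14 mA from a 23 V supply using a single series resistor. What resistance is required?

The resistor drops V_S − V_D = 23 − 0.7 = 22.3 V at 14 mA.
R = 22.3 V / 14 mA = 1.59 kΩ.

R ≈ 1.6 kΩ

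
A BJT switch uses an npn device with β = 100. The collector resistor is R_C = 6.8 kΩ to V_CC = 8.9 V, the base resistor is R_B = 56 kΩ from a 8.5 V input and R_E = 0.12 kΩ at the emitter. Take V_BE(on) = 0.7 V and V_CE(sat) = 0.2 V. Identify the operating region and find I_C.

Assume active: I_B = (8.5 − 0.7)/(56 + 101×0.12) = 0.115 mA, I_C = β·I_B = 11.5 mA.
Then V_CE = 8.9 − 11.5×6.8 − 11.6×0.12 = -70.4 V < 0.2 V — the active assumption fails.
Re-solve with V_CE = 0.2 V. KCL at the emitter: V_E/R_E = (V_BB−0.7−V_E)/R_B + (V_CC−0.2−V_E)/R_C, giving V_E = 0.167 V.
I_C = (V_CC − 0.2 − V_E)/R_C = (8.7 − 0.167)/6.8 = 1.25 mA.
Check: I_B = (7.8 − 0.167)/56 = 0.136 mA, and β·I_B = 13.6 mA > I_C, confirming saturation.

saturation; I_C ≈ 1.3 mA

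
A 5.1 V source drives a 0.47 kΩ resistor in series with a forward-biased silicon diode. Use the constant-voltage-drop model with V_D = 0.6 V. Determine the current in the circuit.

KVL around the loop: 5.1 = V_D + I·R = 0.6 + I × 0.47 kΩ.
So I = (5.1 − 0.6) / 0.47 kΩ = 4.5 / 0.47 = 9.57 mA.

I ≈ 9.6 mA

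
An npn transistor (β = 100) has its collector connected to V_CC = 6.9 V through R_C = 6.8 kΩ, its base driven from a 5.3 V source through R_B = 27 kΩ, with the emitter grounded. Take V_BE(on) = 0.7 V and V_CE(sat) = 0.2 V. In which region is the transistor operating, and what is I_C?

Assume active: I_B = (5.3 − 0.7)/27 = 0.17 mA, giving I_C = β·I_B = 17 mA.
But then V_CE = 6.9 − 17×6.8 = -109 V < V_CE(sat) = 0.2 V — impossible in the active region.
So the transistor is saturated. With V_CE = 0.2 V, I_C = (V_CC − 0.2)/R_C = 6.7/6.8 = 0.985 mA.
Check: β·I_B = 17 mA > I_C = 0.985 mA, confirming saturation.

saturation; I_C ≈ 0.99 mA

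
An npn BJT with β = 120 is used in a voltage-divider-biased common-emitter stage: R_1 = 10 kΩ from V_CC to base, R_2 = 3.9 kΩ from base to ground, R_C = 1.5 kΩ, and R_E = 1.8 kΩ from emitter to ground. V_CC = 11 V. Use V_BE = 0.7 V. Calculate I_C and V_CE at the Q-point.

Thevenize the base divider: V_Th = V_CC·R_2/(R_1+R_2) = 11×3.9/13.9 = 3.09 V, R_Th = R_1‖R_2 = 2.81 kΩ.
Base-emitter loop: V_Th = I_B·R_Th + V_BE + (β+1)I_B·R_E, so I_B = (3.09 − 0.7) / (2.81 + 121×1.8) = 0.0108 mA.
I_C = β·I_B = 120×0.0108 = 1.3 mA, and I_E = (β+1)I_B = 1.31 mA.
V_CE = V_CC − I_C·R_C − I_E·R_E = 11 − 1.3×1.5 − 1.31×1.8 = 6.7 V.
V_CE = 6.7 V > 0.2 V confirms active-region operation.

I_C ≈ 1.3 mA, V_CE ≈ 6.7 V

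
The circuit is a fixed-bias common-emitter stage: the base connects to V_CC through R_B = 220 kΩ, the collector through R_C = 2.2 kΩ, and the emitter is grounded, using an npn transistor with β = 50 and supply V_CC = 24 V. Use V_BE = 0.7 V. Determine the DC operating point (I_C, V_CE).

Base loop: V_CC = I_B·R_B + V_BE, so I_B = (24 − 0.7)/220 kΩ = 0.106 mA.
In the active region I_C = β·I_B = 50 × 0.106 = 5.3 mA.
Collector loop: V_CE = V_CC − I_C·R_C = 24 − 5.3×2.2 = 12.3 V.
Since V_CE = 12.3 V > V_CE(sat) ≈ 0.2 V, the transistor is in the active region as assumed.

I_C ≈ 5.3 mA, V_CE ≈ 12 V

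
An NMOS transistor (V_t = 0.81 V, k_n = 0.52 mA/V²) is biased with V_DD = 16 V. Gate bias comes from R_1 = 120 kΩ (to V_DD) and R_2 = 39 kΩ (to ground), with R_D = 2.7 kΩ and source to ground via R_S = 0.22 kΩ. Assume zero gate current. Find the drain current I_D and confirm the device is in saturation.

I_D ≈ 1.9 mA

V_G = V_DD·R_2/(R_1+R_2) = 16×39/159 = 3.92 V.
Assume saturation: I_D = (k_n/2)(V_GS − V_t)² with V_GS = V_G − I_D·R_S = 3.92 − 0.22·I_D.
Substituting gives 0.0126·I_D² − 1.36·I_D + 2.52 = 0, with roots I_D = 1.89 or 106 mA.
The root I_D = 106 mA gives V_GS = -19.4 V ≤ V_t, so take I_D = 1.89 mA.
Then V_GS = 3.51 V and V_DS = V_DD − I_D(R_D+R_S) = 16 − 1.89×2.92 = 10.5 V.
Saturation requires V_DS ≥ V_GS − V_t = 2.7 V; 10.5 ≥ 2.7 ✓.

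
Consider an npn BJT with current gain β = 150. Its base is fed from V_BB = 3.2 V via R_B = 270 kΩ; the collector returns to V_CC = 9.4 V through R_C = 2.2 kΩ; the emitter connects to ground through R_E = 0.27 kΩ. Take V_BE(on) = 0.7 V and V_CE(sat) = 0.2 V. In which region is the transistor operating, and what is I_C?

Assume active. Base-emitter loop: I_B = (V_BB − V_BE)/(R_B + (β+1)R_E) = (3.2 − 0.7)/(270 + 151×0.27) = 0.00804 mA.
I_C = β·I_B = 150×0.00804 = 1.21 mA.
V_CE = V_CC − I_C·R_C − I_E·R_E = 9.4 − 1.21×2.2 − 1.21×0.27 = 6.42 V > V_CE(sat), so the active-region assumption holds.

active; I_C ≈ 1.2 mA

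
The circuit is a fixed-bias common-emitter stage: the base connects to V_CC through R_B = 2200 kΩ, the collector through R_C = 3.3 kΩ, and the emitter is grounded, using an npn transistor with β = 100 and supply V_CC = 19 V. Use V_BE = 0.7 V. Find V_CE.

Base loop: V_CC = I_B·R_B + V_BE, so I_B = (19 − 0.7)/2200 kΩ = 0.00832 mA.
In the active region I_C = β·I_B = 100 × 0.00832 = 0.832 mA.
Collector loop: V_CE = V_CC − I_C·R_C = 19 − 0.832×3.3 = 16.3 V.
Since V_CE = 16.3 V > V_CE(sat) ≈ 0.2 V, the transistor is in the active region as assumed.

V_CE ≈ 16 V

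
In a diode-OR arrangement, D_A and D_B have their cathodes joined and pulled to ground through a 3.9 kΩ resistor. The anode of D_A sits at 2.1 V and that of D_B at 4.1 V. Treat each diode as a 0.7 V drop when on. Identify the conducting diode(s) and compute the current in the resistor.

Only D_B conducts; I_R ≈ 0.87 mA

Assume both conduct. Then node N would need to be at both 2.1−0.7 = 1.4 V and 4.1−0.7 = 3.4 V, which is impossible.
Assume only D_B conducts: V_N = 4.1 − 0.7 = 3.4 V, so I_R = 3.4/3.9 = 0.872 mA.
Check D_A: its anode-to-cathode voltage is 2.1 − 3.4 = -1.3 V < 0.7 V, so it is off. The assumption is consistent.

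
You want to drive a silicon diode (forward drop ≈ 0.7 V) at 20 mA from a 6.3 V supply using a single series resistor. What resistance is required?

The resistor drops V_S − V_D = 6.3 − 0.7 = 5.6 V at 20 mA.
R = 5.6 V / 20 mA = 0.28 kΩ.

R ≈ 0.28 kΩ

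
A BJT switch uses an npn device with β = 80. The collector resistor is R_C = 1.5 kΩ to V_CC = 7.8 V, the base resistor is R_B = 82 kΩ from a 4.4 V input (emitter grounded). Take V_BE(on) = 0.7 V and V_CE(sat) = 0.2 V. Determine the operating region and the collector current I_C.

Assume active. Base-emitter loop: I_B = (V_BB − V_BE)/R_B = (4.4 − 0.7)/82 = 0.0451 mA.
I_C = β·I_B = 80×0.0451 = 3.61 mA.
V_CE = V_CC − I_C·R_C = 7.8 − 3.61×1.5 = 2.39 V > V_CE(sat), so the active-region assumption holds.

active; I_C ≈ 3.6 mA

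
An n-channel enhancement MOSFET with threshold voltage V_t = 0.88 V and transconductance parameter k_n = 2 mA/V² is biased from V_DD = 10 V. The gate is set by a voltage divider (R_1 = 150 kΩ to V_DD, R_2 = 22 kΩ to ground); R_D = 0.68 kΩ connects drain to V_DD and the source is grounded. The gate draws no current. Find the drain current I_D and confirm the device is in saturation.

V_G = V_DD·R_2/(R_1+R_2) = 10×22/172 = 1.28 V. With the source grounded, V_GS = V_G = 1.28 V.
Assume saturation: I_D = (k_n/2)(V_GS − V_t)² = (2/2)×(1.28 − 0.88)² = 1×0.399² = 0.159 mA.
V_DS = V_DD − I_D·R_D = 10 − 0.159×0.68 = 9.89 V.
Saturation requires V_DS ≥ V_GS − V_t = 0.399 V; 9.89 ≥ 0.399 ✓.

I_D ≈ 0.16 mA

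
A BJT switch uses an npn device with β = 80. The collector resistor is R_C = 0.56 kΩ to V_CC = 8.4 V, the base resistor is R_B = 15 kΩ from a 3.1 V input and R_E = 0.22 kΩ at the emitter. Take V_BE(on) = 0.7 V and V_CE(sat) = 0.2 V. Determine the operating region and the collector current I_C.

Assume active. Base-emitter loop: I_B = (V_BB − V_BE)/(R_B + (β+1)R_E) = (3.1 − 0.7)/(15 + 81×0.22) = 0.0731 mA.
I_C = β·I_B = 80×0.0731 = 5.85 mA.
V_CE = V_CC − I_C·R_C − I_E·R_E = 8.4 − 5.85×0.56 − 5.92×0.22 = 3.82 V > V_CE(sat), so the active-region assumption holds.

active; I_C ≈ 5.9 mA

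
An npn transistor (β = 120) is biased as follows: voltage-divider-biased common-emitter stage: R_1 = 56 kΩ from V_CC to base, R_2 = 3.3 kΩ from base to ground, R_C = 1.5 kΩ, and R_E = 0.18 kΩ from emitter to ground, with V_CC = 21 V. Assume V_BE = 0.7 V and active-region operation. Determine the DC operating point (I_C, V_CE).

Thevenize the base divider: V_Th = V_CC·R_2/(R_1+R_2) = 21×3.3/59.3 = 1.17 V, R_Th = R_1‖R_2 = 3.12 kΩ.
Base-emitter loop: V_Th = I_B·R_Th + V_BE + (β+1)I_B·R_E, so I_B = (1.17 − 0.7) / (3.12 + 121×0.18) = 0.0188 mA.
I_C = β·I_B = 120×0.0188 = 2.26 mA, and I_E = (β+1)I_B = 2.28 mA.
V_CE = V_CC − I_C·R_C − I_E·R_E = 21 − 2.26×1.5 − 2.28×0.18 = 17.2 V.
V_CE = 17.2 V > 0.2 V confirms active-region operation.

I_C ≈ 2.3 mA, V_CE ≈ 17 V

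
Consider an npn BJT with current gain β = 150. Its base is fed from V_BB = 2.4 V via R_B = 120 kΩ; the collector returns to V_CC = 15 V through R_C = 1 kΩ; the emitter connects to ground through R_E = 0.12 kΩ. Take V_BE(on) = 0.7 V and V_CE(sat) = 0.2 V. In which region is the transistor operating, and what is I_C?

active; I_C ≈ 1.8 mA

Assume active. Base-emitter loop: I_B = (V_BB − V_BE)/(R_B + (β+1)R_E) = (2.4 − 0.7)/(120 + 151×0.12) = 0.0123 mA.
I_C = β·I_B = 150×0.0123 = 1.85 mA.
V_CE = V_CC − I_C·R_C − I_E·R_E = 15 − 1.85×1 − 1.86×0.12 = 12.9 V > V_CE(sat), so the active-region assumption holds.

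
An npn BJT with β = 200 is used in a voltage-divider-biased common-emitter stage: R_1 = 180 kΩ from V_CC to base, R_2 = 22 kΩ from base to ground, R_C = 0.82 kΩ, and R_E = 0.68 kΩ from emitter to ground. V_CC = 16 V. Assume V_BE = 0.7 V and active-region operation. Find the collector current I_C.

Thevenize the base divider: V_Th = V_CC·R_2/(R_1+R_2) = 16×22/202 = 1.74 V, R_Th = R_1‖R_2 = 19.6 kΩ.
Base-emitter loop: V_Th = I_B·R_Th + V_BE + (β+1)I_B·R_E, so I_B = (1.74 − 0.7) / (19.6 + 201×0.68) = 0.00667 mA.
I_C = β·I_B = 200×0.00667 = 1.33 mA, and I_E = (β+1)I_B = 1.34 mA.
V_CE = V_CC − I_C·R_C − I_E·R_E = 16 − 1.33×0.82 − 1.34×0.68 = 14 V.
V_CE = 14 V > 0.2 V confirms active-region operation.

I_C ≈ 1.3 mA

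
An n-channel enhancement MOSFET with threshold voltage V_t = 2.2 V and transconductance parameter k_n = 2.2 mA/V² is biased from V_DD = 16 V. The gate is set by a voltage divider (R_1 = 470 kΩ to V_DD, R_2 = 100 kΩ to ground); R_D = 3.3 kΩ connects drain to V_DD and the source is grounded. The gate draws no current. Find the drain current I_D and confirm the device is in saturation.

I_D ≈ 0.41 mA

V_G = V_DD·R_2/(R_1+R_2) = 16×100/570 = 2.81 V. With the source grounded, V_GS = V_G = 2.81 V.
Assume saturation: I_D = (k_n/2)(V_GS − V_t)² = (2.2/2)×(2.81 − 2.2)² = 1.1×0.607² = 0.405 mA.
V_DS = V_DD − I_D·R_D = 16 − 0.405×3.3 = 14.7 V.
Saturation requires V_DS ≥ V_GS − V_t = 0.607 V; 14.7 ≥ 0.607 ✓.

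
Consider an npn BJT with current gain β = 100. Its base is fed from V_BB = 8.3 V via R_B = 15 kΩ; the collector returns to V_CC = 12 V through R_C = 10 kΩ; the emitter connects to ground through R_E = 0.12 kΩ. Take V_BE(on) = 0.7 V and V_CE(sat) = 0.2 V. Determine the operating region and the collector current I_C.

Assume active: I_B = (8.3 − 0.7)/(15 + 101×0.12) = 0.28 mA, I_C = β·I_B = 28 mA.
Then V_CE = 12 − 28×10 − 28.3×0.12 = -272 V < 0.2 V — the active assumption fails.
Re-solve with V_CE = 0.2 V. KCL at the emitter: V_E/R_E = (V_BB−0.7−V_E)/R_B + (V_CC−0.2−V_E)/R_C, giving V_E = 0.198 V.
I_C = (V_CC − 0.2 − V_E)/R_C = (11.8 − 0.198)/10 = 1.16 mA.
Check: I_B = (7.6 − 0.198)/15 = 0.493 mA, and β·I_B = 49.3 mA > I_C, confirming saturation.

saturation; I_C ≈ 1.2 mA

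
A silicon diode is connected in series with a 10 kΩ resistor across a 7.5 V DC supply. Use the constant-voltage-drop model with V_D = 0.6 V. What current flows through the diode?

KVL around the loop: 7.5 = V_D + I·R = 0.6 + I × 10 kΩ.
So I = (7.5 − 0.6) / 10 kΩ = 6.9 / 10 = 0.69 mA.

I ≈ 0.69 mA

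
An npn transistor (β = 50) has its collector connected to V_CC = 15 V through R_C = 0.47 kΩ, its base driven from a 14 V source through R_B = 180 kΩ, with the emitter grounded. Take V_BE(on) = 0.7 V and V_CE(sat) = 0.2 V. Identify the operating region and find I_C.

Assume active. Base-emitter loop: I_B = (V_BB − V_BE)/R_B = (14 − 0.7)/180 = 0.0739 mA.
I_C = β·I_B = 50×0.0739 = 3.69 mA.
V_CE = V_CC − I_C·R_C = 15 − 3.69×0.47 = 13.3 V > V_CE(sat), so the active-region assumption holds.

active; I_C ≈ 3.7 mA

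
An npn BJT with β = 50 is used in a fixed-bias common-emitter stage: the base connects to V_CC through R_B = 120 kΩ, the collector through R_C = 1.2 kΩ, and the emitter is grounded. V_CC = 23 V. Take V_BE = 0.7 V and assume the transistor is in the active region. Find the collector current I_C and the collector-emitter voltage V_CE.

Base loop: V_CC = I_B·R_B + V_BE, so I_B = (23 − 0.7)/120 kΩ = 0.186 mA.
In the active region I_C = β·I_B = 50 × 0.186 = 9.29 mA.
Collector loop: V_CE = V_CC − I_C·R_C = 23 − 9.29×1.2 = 11.8 V.
Since V_CE = 11.8 V > V_CE(sat) ≈ 0.2 V, the transistor is in the active region as assumed.

I_C ≈ 9.3 mA, V_CE ≈ 12 V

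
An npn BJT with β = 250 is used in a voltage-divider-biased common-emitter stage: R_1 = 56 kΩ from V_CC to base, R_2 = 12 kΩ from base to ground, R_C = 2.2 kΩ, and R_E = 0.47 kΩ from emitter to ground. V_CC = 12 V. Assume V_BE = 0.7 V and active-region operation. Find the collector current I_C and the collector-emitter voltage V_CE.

I_C ≈ 2.8 mA, V_CE ≈ 4.6 V

Thevenize the base divider: V_Th = V_CC·R_2/(R_1+R_2) = 12×12/68 = 2.12 V, R_Th = R_1‖R_2 = 9.88 kΩ.
Base-emitter loop: V_Th = I_B·R_Th + V_BE + (β+1)I_B·R_E, so I_B = (2.12 − 0.7) / (9.88 + 251×0.47) = 0.0111 mA.
I_C = β·I_B = 250×0.0111 = 2.77 mA, and I_E = (β+1)I_B = 2.78 mA.
V_CE = V_CC − I_C·R_C − I_E·R_E = 12 − 2.77×2.2 − 2.78×0.47 = 4.59 V.
V_CE = 4.59 V > 0.2 V confirms active-region operation.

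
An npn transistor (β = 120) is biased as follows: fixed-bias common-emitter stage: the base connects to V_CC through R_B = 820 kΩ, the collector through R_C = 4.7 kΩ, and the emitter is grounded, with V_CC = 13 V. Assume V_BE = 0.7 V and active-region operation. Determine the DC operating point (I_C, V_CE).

Base loop: V_CC = I_B·R_B + V_BE, so I_B = (13 − 0.7)/820 kΩ = 0.015 mA.
In the active region I_C = β·I_B = 120 × 0.015 = 1.8 mA.
Collector loop: V_CE = V_CC − I_C·R_C = 13 − 1.8×4.7 = 4.54 V.
Since V_CE = 4.54 V > V_CE(sat) ≈ 0.2 V, the transistor is in the active region as assumed.

I_C ≈ 1.8 mA, V_CE ≈ 4.5 V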